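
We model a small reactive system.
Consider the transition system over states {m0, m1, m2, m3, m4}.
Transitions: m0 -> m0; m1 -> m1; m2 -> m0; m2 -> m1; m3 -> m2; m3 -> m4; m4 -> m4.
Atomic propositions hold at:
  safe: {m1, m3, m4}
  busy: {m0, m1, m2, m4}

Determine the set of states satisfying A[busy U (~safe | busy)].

{m0, m1, m2, m4}

Sat(~safe) = {m0, m2}
Sat(~safe | busy) = {m0, m1, m2, m4}
A[busy U (~safe | busy)]: least fixpoint, start Z0 = Sat((~safe | busy)) = {m0, m1, m2, m4}, add states in Sat(busy) with every successor in Z. Already a fixed point.
Sat(A[busy U (~safe | busy)]) = {m0, m1, m2, m4}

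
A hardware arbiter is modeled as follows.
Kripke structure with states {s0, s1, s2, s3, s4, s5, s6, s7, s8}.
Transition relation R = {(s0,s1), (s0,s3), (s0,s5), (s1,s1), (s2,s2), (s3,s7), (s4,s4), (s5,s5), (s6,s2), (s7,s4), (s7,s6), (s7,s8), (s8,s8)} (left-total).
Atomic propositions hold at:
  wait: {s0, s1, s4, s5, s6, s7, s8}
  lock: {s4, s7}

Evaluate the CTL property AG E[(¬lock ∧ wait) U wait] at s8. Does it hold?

Sat(¬lock) = {s0, s1, s2, s3, s5, s6, s8}
Sat(¬lock ∧ wait) = {s0, s1, s5, s6, s8}
E[(¬lock ∧ wait) U wait]: least fixpoint, start Z0 = Sat(wait) = {s0, s1, s4, s5, s6, s7, s8}, add states in Sat(¬lock ∧ wait) with some successor in Z. Already a fixed point.
Sat(E[(¬lock ∧ wait) U wait]) = {s0, s1, s4, s5, s6, s7, s8}
AG E[(¬lock ∧ wait) U wait]: greatest fixpoint, start Z0 = {s0, s1, s4, s5, s6, s7, s8}, keep only states in Sat with every successor in Z. Z1 = {s1, s4, s5, s7, s8}; Z2 = {s1, s4, s5, s8}; fixed.
Sat(AG E[(¬lock ∧ wait) U wait]) = {s1, s4, s5, s8}
s8 ∈ Sat(AG E[(¬lock ∧ wait) U wait]) = {s1, s4, s5, s8}, so the formula holds at s8.

Yes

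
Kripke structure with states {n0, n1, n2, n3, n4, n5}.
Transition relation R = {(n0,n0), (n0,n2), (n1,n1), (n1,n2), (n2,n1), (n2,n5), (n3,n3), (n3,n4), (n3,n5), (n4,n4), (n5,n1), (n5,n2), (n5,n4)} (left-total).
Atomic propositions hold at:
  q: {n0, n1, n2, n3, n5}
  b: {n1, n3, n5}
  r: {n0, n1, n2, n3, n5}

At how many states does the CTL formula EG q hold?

EG q: greatest fixpoint, start Z0 = {n0, n1, n2, n3, n5}, keep only states in Sat with some successor in Z. Already a fixed point.
Sat(EG q) = {n0, n1, n2, n3, n5}
|Sat(EG q)| = |{n0, n1, n2, n3, n5}| = 5.

5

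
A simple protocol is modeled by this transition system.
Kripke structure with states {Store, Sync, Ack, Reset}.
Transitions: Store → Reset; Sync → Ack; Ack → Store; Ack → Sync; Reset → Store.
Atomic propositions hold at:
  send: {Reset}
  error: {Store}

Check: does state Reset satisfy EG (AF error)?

Yes

AF error: least fixpoint, start Z0 = {Store}, add states with every successor in Z. Z1 = {Store, Reset}; fixed.
Sat(AF error) = {Store, Reset}
EG (AF error): greatest fixpoint, start Z0 = {Store, Reset}, keep only states in Sat with some successor in Z. Already a fixed point.
Sat(EG (AF error)) = {Store, Reset}
Reset ∈ Sat(EG (AF error)) = {Store, Reset}, so the formula holds at Reset.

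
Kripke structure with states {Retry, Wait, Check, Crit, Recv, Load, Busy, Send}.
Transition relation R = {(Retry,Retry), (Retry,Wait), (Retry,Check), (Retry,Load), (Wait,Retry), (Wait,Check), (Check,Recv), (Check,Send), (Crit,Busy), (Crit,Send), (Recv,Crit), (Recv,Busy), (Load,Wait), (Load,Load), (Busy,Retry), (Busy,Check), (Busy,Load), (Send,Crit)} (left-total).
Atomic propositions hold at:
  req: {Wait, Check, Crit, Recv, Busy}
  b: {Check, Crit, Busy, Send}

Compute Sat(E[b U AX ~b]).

Sat(~b) = {Retry, Wait, Recv, Load}
Sat(AX ~b) = {s : every successor in {Retry, Wait, Recv, Load}} = {Load}
E[b U AX ~b]: least fixpoint, start Z0 = Sat(AX ~b) = {Load}, add states in Sat(b) with some successor in Z. Z1 = {Load, Busy}; Z2 = {Crit, Load, Busy}; Z3 = {Crit, Load, Busy, Send}; Z4 = {Check, Crit, Load, Busy, Send}; fixed.
Sat(E[b U AX ~b]) = {Check, Crit, Load, Busy, Send}

{Check, Crit, Load, Busy, Send}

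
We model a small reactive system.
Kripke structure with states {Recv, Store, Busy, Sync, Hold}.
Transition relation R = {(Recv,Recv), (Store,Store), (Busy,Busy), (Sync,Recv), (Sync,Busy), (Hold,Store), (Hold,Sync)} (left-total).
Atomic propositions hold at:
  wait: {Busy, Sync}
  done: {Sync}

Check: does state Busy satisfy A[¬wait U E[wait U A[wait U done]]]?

Sat(¬wait) = {Recv, Store, Hold}
A[wait U done]: least fixpoint, start Z0 = Sat(done) = {Sync}, add states in Sat(wait) with every successor in Z. Already a fixed point.
Sat(A[wait U done]) = {Sync}
E[wait U A[wait U done]]: least fixpoint, start Z0 = Sat(A[wait U done]) = {Sync}, add states in Sat(wait) with some successor in Z. Already a fixed point.
Sat(E[wait U A[wait U done]]) = {Sync}
A[¬wait U E[wait U A[wait U done]]]: least fixpoint, start Z0 = Sat(E[wait U A[wait U done]]) = {Sync}, add states in Sat(¬wait) with every successor in Z. Already a fixed point.
Sat(A[¬wait U E[wait U A[wait U done]]]) = {Sync}
Busy ∉ Sat(A[¬wait U E[wait U A[wait U done]]]) = {Sync}, so the formula does not hold at Busy.

No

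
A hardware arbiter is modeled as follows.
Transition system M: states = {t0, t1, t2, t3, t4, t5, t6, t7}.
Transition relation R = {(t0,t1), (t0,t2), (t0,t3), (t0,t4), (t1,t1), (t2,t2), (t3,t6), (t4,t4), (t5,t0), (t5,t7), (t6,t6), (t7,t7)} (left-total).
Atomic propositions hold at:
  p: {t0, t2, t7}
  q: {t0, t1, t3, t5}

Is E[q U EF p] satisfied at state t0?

Yes

EF p: least fixpoint, start Z0 = {t0, t2, t7}, add states with some successor in Z. Z1 = {t0, t2, t5, t7}; fixed.
Sat(EF p) = {t0, t2, t5, t7}
E[q U EF p]: least fixpoint, start Z0 = Sat(EF p) = {t0, t2, t5, t7}, add states in Sat(q) with some successor in Z. Already a fixed point.
Sat(E[q U EF p]) = {t0, t2, t5, t7}
t0 ∈ Sat(E[q U EF p]) = {t0, t2, t5, t7}, so the formula holds at t0.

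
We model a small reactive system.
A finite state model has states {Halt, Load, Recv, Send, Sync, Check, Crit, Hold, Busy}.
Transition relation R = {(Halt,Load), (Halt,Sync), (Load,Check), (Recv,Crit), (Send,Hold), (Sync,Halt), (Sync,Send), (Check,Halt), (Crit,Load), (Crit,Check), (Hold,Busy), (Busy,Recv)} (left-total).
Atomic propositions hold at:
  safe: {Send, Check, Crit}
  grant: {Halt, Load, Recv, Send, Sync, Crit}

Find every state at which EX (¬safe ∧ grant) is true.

Sat(¬safe) = {Halt, Load, Recv, Sync, Hold, Busy}
Sat(¬safe ∧ grant) = {Halt, Load, Recv, Sync}
Sat(EX (¬safe ∧ grant)) = {s : some successor in {Halt, Load, Recv, Sync}} = {Halt, Sync, Check, Crit, Busy}

{Halt, Sync, Check, Crit, Busy}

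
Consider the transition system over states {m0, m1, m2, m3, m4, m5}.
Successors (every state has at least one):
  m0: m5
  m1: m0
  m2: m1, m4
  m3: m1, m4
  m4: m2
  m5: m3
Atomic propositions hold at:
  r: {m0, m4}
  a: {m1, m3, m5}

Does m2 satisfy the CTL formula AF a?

No

AF a: least fixpoint, start Z0 = {m1, m3, m5}, add states with every successor in Z. Z1 = {m0, m1, m3, m5}; fixed.
Sat(AF a) = {m0, m1, m3, m5}
m2 ∉ Sat(AF a) = {m0, m1, m3, m5}, so the formula does not hold at m2.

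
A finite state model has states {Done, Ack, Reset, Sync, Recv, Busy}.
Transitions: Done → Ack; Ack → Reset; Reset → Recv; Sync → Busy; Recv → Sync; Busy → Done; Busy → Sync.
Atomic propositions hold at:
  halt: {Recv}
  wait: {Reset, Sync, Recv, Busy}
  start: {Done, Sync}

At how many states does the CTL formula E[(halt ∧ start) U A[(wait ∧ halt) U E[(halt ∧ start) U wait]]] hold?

4

Sat(halt ∧ start) = ∅
Sat(wait ∧ halt) = {Recv}
E[(halt ∧ start) U wait]: least fixpoint, start Z0 = Sat(wait) = {Reset, Sync, Recv, Busy}, add states in Sat(halt ∧ start) with some successor in Z. Already a fixed point.
Sat(E[(halt ∧ start) U wait]) = {Reset, Sync, Recv, Busy}
A[(wait ∧ halt) U E[(halt ∧ start) U wait]]: least fixpoint, start Z0 = Sat(E[(halt ∧ start) U wait]) = {Reset, Sync, Recv, Busy}, add states in Sat(wait ∧ halt) with every successor in Z. Already a fixed point.
Sat(A[(wait ∧ halt) U E[(halt ∧ start) U wait]]) = {Reset, Sync, Recv, Busy}
E[(halt ∧ start) U A[(wait ∧ halt) U E[(halt ∧ start) U wait]]]: least fixpoint, start Z0 = Sat(A[(wait ∧ halt) U E[(halt ∧ start) U wait]]) = {Reset, Sync, Recv, Busy}, add states in Sat(halt ∧ start) with some successor in Z. Already a fixed point.
Sat(E[(halt ∧ start) U A[(wait ∧ halt) U E[(halt ∧ start) U wait]]]) = {Reset, Sync, Recv, Busy}
|Sat(E[(halt ∧ start) U A[(wait ∧ halt) U E[(halt ∧ start) U wait]]])| = |{Reset, Sync, Recv, Busy}| = 4.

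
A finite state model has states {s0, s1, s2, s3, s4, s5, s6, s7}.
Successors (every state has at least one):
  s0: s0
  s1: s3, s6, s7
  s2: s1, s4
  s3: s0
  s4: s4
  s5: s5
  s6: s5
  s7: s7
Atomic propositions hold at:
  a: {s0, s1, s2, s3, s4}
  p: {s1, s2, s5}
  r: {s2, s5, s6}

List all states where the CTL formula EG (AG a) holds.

{s0, s3, s4}

AG a: greatest fixpoint, start Z0 = {s0, s1, s2, s3, s4}, keep only states in Sat with every successor in Z. Z1 = {s0, s2, s3, s4}; Z2 = {s0, s3, s4}; fixed.
Sat(AG a) = {s0, s3, s4}
EG (AG a): greatest fixpoint, start Z0 = {s0, s3, s4}, keep only states in Sat with some successor in Z. Already a fixed point.
Sat(EG (AG a)) = {s0, s3, s4}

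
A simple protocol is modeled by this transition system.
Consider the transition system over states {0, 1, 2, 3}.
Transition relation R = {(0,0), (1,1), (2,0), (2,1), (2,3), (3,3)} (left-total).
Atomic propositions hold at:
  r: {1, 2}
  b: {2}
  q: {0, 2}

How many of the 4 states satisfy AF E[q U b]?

E[q U b]: least fixpoint, start Z0 = Sat(b) = {2}, add states in Sat(q) with some successor in Z. Already a fixed point.
Sat(E[q U b]) = {2}
AF E[q U b]: least fixpoint, start Z0 = {2}, add states with every successor in Z. Already a fixed point.
Sat(AF E[q U b]) = {2}
|Sat(AF E[q U b])| = |{2}| = 1.

1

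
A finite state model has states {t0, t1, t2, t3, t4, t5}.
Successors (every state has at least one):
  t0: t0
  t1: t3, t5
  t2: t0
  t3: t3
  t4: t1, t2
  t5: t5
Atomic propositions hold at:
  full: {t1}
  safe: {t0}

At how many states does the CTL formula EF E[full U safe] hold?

3

E[full U safe]: least fixpoint, start Z0 = Sat(safe) = {t0}, add states in Sat(full) with some successor in Z. Already a fixed point.
Sat(E[full U safe]) = {t0}
EF E[full U safe]: least fixpoint, start Z0 = {t0}, add states with some successor in Z. Z1 = {t0, t2}; Z2 = {t0, t2, t4}; fixed.
Sat(EF E[full U safe]) = {t0, t2, t4}
|Sat(EF E[full U safe])| = |{t0, t2, t4}| = 3.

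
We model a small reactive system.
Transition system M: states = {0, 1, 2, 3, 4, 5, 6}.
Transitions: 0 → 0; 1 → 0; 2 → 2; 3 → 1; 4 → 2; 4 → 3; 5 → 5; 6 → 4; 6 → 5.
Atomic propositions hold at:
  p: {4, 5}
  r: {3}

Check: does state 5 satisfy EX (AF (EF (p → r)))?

No

Sat(p → r) = {0, 1, 2, 3, 6}
EF (p → r): least fixpoint, start Z0 = {0, 1, 2, 3, 6}, add states with some successor in Z. Z1 = {0, 1, 2, 3, 4, 6}; fixed.
Sat(EF (p → r)) = {0, 1, 2, 3, 4, 6}
AF (EF (p → r)): least fixpoint, start Z0 = {0, 1, 2, 3, 4, 6}, add states with every successor in Z. Already a fixed point.
Sat(AF (EF (p → r))) = {0, 1, 2, 3, 4, 6}
Sat(EX (AF (EF (p → r)))) = {s : some successor in {0, 1, 2, 3, 4, 6}} = {0, 1, 2, 3, 4, 6}
5 ∉ Sat(EX (AF (EF (p → r)))) = {0, 1, 2, 3, 4, 6}, so the formula does not hold at 5.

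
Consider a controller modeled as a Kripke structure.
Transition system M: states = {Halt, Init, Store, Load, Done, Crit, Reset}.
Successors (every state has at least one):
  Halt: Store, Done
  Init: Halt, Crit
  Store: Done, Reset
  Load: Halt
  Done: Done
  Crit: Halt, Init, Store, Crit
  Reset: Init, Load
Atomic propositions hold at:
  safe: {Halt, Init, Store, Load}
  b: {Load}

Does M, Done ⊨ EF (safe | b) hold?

No

Sat(safe | b) = {Halt, Init, Store, Load}
EF (safe | b): least fixpoint, start Z0 = {Halt, Init, Store, Load}, add states with some successor in Z. Z1 = {Halt, Init, Store, Load, Crit, Reset}; fixed.
Sat(EF (safe | b)) = {Halt, Init, Store, Load, Crit, Reset}
Done ∉ Sat(EF (safe | b)) = {Halt, Init, Store, Load, Crit, Reset}, so the formula does not hold at Done.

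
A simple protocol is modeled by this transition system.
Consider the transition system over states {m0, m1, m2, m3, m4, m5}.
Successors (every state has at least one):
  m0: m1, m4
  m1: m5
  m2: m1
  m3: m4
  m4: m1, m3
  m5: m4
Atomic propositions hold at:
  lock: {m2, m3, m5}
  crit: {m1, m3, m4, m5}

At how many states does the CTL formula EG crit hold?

EG crit: greatest fixpoint, start Z0 = {m1, m3, m4, m5}, keep only states in Sat with some successor in Z. Already a fixed point.
Sat(EG crit) = {m1, m3, m4, m5}
|Sat(EG crit)| = |{m1, m3, m4, m5}| = 4.

4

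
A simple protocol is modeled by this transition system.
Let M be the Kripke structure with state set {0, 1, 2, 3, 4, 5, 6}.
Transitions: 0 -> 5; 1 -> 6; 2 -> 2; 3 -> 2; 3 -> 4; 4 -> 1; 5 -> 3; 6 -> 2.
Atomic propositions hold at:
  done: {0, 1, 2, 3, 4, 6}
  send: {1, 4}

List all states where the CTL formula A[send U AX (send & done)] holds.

{4}

Sat(send & done) = {1, 4}
Sat(AX (send & done)) = {s : every successor in {1, 4}} = {4}
A[send U AX (send & done)]: least fixpoint, start Z0 = Sat(AX (send & done)) = {4}, add states in Sat(send) with every successor in Z. Already a fixed point.
Sat(A[send U AX (send & done)]) = {4}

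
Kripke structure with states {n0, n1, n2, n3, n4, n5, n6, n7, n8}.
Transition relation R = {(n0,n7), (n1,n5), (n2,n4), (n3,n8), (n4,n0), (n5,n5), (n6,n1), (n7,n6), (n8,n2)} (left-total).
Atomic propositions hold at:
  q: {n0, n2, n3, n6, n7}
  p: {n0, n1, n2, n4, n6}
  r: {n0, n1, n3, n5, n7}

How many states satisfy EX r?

Sat(EX r) = {s : some successor in {n0, n1, n3, n5, n7}} = {n0, n1, n4, n5, n6}
|Sat(EX r)| = |{n0, n1, n4, n5, n6}| = 5.

5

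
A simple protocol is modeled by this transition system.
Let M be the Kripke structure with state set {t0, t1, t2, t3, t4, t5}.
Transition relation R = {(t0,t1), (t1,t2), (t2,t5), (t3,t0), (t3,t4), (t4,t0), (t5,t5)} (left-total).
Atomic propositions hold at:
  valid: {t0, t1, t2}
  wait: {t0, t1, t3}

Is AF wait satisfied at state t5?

AF wait: least fixpoint, start Z0 = {t0, t1, t3}, add states with every successor in Z. Z1 = {t0, t1, t3, t4}; fixed.
Sat(AF wait) = {t0, t1, t3, t4}
t5 ∉ Sat(AF wait) = {t0, t1, t3, t4}, so the formula does not hold at t5.

No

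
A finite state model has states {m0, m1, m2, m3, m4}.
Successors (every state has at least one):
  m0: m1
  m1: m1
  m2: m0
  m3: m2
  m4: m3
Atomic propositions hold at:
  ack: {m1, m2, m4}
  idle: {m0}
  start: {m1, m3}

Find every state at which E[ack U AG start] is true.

AG start: greatest fixpoint, start Z0 = {m1, m3}, keep only states in Sat with every successor in Z. Z1 = {m1}; fixed.
Sat(AG start) = {m1}
E[ack U AG start]: least fixpoint, start Z0 = Sat(AG start) = {m1}, add states in Sat(ack) with some successor in Z. Already a fixed point.
Sat(E[ack U AG start]) = {m1}

{m1}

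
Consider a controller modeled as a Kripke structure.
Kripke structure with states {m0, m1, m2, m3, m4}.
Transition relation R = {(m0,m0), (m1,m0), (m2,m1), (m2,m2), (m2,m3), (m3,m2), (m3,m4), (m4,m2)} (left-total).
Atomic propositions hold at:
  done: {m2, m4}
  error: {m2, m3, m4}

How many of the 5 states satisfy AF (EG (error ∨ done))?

3

Sat(error ∨ done) = {m2, m3, m4}
EG (error ∨ done): greatest fixpoint, start Z0 = {m2, m3, m4}, keep only states in Sat with some successor in Z. Already a fixed point.
Sat(EG (error ∨ done)) = {m2, m3, m4}
AF (EG (error ∨ done)): least fixpoint, start Z0 = {m2, m3, m4}, add states with every successor in Z. Already a fixed point.
Sat(AF (EG (error ∨ done))) = {m2, m3, m4}
|Sat(AF (EG (error ∨ done)))| = |{m2, m3, m4}| = 3.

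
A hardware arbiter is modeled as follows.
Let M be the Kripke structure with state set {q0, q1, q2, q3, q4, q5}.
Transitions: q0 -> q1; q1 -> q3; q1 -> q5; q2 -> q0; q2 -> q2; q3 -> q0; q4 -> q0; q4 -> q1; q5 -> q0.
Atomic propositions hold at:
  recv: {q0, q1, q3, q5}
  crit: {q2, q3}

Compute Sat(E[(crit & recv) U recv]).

{q0, q1, q3, q5}

Sat(crit & recv) = {q3}
E[(crit & recv) U recv]: least fixpoint, start Z0 = Sat(recv) = {q0, q1, q3, q5}, add states in Sat(crit & recv) with some successor in Z. Already a fixed point.
Sat(E[(crit & recv) U recv]) = {q0, q1, q3, q5}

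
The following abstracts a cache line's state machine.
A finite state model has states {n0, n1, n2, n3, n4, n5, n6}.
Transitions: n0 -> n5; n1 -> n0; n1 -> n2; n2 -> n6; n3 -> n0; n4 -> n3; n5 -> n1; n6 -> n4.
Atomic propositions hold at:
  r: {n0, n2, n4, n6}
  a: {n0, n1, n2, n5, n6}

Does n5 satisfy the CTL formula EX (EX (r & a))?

Yes

Sat(r & a) = {n0, n2, n6}
Sat(EX (r & a)) = {s : some successor in {n0, n2, n6}} = {n1, n2, n3}
Sat(EX (EX (r & a))) = {s : some successor in {n1, n2, n3}} = {n1, n4, n5}
n5 ∈ Sat(EX (EX (r & a))) = {n1, n4, n5}, so the formula holds at n5.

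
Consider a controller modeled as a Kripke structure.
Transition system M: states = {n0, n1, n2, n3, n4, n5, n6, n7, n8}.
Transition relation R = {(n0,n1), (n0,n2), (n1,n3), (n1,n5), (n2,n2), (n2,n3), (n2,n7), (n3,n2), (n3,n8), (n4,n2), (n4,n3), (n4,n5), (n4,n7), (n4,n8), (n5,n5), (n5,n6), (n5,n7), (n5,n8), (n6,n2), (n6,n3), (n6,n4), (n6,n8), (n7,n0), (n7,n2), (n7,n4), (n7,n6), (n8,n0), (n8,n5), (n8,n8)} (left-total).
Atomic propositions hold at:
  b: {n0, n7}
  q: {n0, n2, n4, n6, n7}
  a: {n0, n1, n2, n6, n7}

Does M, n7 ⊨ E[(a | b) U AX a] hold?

Sat(a | b) = {n0, n1, n2, n6, n7}
Sat(AX a) = {s : every successor in {n0, n1, n2, n6, n7}} = {n0}
E[(a | b) U AX a]: least fixpoint, start Z0 = Sat(AX a) = {n0}, add states in Sat(a | b) with some successor in Z. Z1 = {n0, n7}; Z2 = {n0, n2, n7}; Z3 = {n0, n2, n6, n7}; fixed.
Sat(E[(a | b) U AX a]) = {n0, n2, n6, n7}
n7 ∈ Sat(E[(a | b) U AX a]) = {n0, n2, n6, n7}, so the formula holds at n7.

Yes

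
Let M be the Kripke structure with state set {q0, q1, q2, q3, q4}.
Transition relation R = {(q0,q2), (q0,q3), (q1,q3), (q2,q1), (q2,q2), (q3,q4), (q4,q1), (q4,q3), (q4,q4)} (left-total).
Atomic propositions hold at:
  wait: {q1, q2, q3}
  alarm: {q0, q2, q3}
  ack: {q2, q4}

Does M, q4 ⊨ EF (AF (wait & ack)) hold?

Sat(wait & ack) = {q2}
AF (wait & ack): least fixpoint, start Z0 = {q2}, add states with every successor in Z. Already a fixed point.
Sat(AF (wait & ack)) = {q2}
EF (AF (wait & ack)): least fixpoint, start Z0 = {q2}, add states with some successor in Z. Z1 = {q0, q2}; fixed.
Sat(EF (AF (wait & ack))) = {q0, q2}
q4 ∉ Sat(EF (AF (wait & ack))) = {q0, q2}, so the formula does not hold at q4.

No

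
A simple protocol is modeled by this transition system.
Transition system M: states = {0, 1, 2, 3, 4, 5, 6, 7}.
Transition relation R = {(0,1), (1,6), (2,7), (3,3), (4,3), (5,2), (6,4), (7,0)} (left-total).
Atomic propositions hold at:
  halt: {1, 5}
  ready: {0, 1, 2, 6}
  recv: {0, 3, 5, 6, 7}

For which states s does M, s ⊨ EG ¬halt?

Sat(¬halt) = {0, 2, 3, 4, 6, 7}
EG ¬halt: greatest fixpoint, start Z0 = {0, 2, 3, 4, 6, 7}, keep only states in Sat with some successor in Z. Z1 = {2, 3, 4, 6, 7}; Z2 = {2, 3, 4, 6}; Z3 = {3, 4, 6}; fixed.
Sat(EG ¬halt) = {3, 4, 6}

{3, 4, 6}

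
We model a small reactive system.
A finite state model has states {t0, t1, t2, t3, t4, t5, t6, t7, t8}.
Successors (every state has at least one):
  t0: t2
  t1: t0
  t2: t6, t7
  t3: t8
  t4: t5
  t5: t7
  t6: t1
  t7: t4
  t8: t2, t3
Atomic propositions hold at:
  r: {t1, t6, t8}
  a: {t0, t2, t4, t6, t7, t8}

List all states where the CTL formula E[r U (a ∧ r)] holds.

Sat(a ∧ r) = {t6, t8}
E[r U (a ∧ r)]: least fixpoint, start Z0 = Sat((a ∧ r)) = {t6, t8}, add states in Sat(r) with some successor in Z. Already a fixed point.
Sat(E[r U (a ∧ r)]) = {t6, t8}

{t6, t8}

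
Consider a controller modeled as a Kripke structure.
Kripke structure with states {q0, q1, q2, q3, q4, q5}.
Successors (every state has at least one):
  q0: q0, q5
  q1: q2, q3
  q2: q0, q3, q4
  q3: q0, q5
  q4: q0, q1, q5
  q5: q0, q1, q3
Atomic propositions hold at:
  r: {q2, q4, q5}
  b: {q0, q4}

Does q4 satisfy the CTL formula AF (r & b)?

Sat(r & b) = {q4}
AF (r & b): least fixpoint, start Z0 = {q4}, add states with every successor in Z. Already a fixed point.
Sat(AF (r & b)) = {q4}
q4 ∈ Sat(AF (r & b)) = {q4}, so the formula holds at q4.

Yes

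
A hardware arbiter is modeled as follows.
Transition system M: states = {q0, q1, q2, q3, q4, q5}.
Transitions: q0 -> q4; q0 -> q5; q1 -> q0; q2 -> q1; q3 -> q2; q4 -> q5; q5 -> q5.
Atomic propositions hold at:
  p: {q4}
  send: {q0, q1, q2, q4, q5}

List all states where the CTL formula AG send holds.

{q0, q1, q2, q4, q5}

AG send: greatest fixpoint, start Z0 = {q0, q1, q2, q4, q5}, keep only states in Sat with every successor in Z. Already a fixed point.
Sat(AG send) = {q0, q1, q2, q4, q5}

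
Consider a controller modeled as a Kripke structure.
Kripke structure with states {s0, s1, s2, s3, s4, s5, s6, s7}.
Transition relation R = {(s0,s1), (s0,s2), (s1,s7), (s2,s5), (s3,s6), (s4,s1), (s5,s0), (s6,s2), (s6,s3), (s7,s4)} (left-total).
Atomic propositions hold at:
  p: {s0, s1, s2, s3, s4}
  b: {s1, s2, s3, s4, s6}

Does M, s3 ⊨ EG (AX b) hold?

Yes

Sat(AX b) = {s : every successor in {s1, s2, s3, s4, s6}} = {s0, s3, s4, s6, s7}
EG (AX b): greatest fixpoint, start Z0 = {s0, s3, s4, s6, s7}, keep only states in Sat with some successor in Z. Z1 = {s3, s6, s7}; Z2 = {s3, s6}; fixed.
Sat(EG (AX b)) = {s3, s6}
s3 ∈ Sat(EG (AX b)) = {s3, s6}, so the formula holds at s3.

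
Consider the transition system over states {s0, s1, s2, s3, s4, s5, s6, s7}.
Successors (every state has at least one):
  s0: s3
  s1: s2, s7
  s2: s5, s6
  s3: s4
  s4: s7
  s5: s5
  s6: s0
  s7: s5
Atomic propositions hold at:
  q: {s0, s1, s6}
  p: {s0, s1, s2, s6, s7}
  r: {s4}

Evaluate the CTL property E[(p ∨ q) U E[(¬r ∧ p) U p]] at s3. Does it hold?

Sat(p ∨ q) = {s0, s1, s2, s6, s7}
Sat(¬r) = {s0, s1, s2, s3, s5, s6, s7}
Sat(¬r ∧ p) = {s0, s1, s2, s6, s7}
E[(¬r ∧ p) U p]: least fixpoint, start Z0 = Sat(p) = {s0, s1, s2, s6, s7}, add states in Sat(¬r ∧ p) with some successor in Z. Already a fixed point.
Sat(E[(¬r ∧ p) U p]) = {s0, s1, s2, s6, s7}
E[(p ∨ q) U E[(¬r ∧ p) U p]]: least fixpoint, start Z0 = Sat(E[(¬r ∧ p) U p]) = {s0, s1, s2, s6, s7}, add states in Sat(p ∨ q) with some successor in Z. Already a fixed point.
Sat(E[(p ∨ q) U E[(¬r ∧ p) U p]]) = {s0, s1, s2, s6, s7}
s3 ∉ Sat(E[(p ∨ q) U E[(¬r ∧ p) U p]]) = {s0, s1, s2, s6, s7}, so the formula does not hold at s3.

No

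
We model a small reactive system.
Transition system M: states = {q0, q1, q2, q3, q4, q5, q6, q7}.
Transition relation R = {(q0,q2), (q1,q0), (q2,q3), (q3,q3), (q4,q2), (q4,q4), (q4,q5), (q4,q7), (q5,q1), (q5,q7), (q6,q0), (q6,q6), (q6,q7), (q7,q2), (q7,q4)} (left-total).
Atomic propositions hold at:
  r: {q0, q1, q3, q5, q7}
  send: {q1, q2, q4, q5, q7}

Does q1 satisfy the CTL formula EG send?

EG send: greatest fixpoint, start Z0 = {q1, q2, q4, q5, q7}, keep only states in Sat with some successor in Z. Z1 = {q4, q5, q7}; fixed.
Sat(EG send) = {q4, q5, q7}
q1 ∉ Sat(EG send) = {q4, q5, q7}, so the formula does not hold at q1.

No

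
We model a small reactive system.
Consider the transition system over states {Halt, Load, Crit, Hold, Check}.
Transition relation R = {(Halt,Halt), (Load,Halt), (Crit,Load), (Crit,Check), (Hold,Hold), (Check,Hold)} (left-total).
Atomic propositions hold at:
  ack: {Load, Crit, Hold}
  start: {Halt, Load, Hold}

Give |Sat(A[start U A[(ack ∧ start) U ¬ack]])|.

Sat(ack ∧ start) = {Load, Hold}
Sat(¬ack) = {Halt, Check}
A[(ack ∧ start) U ¬ack]: least fixpoint, start Z0 = Sat(¬ack) = {Halt, Check}, add states in Sat(ack ∧ start) with every successor in Z. Z1 = {Halt, Load, Check}; fixed.
Sat(A[(ack ∧ start) U ¬ack]) = {Halt, Load, Check}
A[start U A[(ack ∧ start) U ¬ack]]: least fixpoint, start Z0 = Sat(A[(ack ∧ start) U ¬ack]) = {Halt, Load, Check}, add states in Sat(start) with every successor in Z. Already a fixed point.
Sat(A[start U A[(ack ∧ start) U ¬ack]]) = {Halt, Load, Check}
|Sat(A[start U A[(ack ∧ start) U ¬ack]])| = |{Halt, Load, Check}| = 3.

3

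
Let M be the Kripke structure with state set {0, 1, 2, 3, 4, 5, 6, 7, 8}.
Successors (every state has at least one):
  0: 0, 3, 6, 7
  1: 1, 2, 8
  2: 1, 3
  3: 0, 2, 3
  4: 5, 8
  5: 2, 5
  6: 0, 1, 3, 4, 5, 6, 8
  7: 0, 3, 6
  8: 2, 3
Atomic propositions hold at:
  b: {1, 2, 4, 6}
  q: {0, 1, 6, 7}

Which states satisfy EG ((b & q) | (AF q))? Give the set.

{0, 1, 6, 7}

Sat(b & q) = {1, 6}
AF q: least fixpoint, start Z0 = {0, 1, 6, 7}, add states with every successor in Z. Already a fixed point.
Sat(AF q) = {0, 1, 6, 7}
Sat((b & q) | (AF q)) = {0, 1, 6, 7}
EG ((b & q) | (AF q)): greatest fixpoint, start Z0 = {0, 1, 6, 7}, keep only states in Sat with some successor in Z. Already a fixed point.
Sat(EG ((b & q) | (AF q))) = {0, 1, 6, 7}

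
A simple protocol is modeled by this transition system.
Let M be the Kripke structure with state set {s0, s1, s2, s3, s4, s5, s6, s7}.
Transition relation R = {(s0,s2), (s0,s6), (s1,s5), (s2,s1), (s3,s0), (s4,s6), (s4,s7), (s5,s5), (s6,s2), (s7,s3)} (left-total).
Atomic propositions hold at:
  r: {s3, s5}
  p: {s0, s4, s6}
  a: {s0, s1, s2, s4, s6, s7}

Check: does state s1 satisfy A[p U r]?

A[p U r]: least fixpoint, start Z0 = Sat(r) = {s3, s5}, add states in Sat(p) with every successor in Z. Already a fixed point.
Sat(A[p U r]) = {s3, s5}
s1 ∉ Sat(A[p U r]) = {s3, s5}, so the formula does not hold at s1.

No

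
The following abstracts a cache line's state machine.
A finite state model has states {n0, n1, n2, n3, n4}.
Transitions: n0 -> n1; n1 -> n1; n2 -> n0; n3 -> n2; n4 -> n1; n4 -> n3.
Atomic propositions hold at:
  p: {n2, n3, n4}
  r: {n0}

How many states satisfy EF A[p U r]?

A[p U r]: least fixpoint, start Z0 = Sat(r) = {n0}, add states in Sat(p) with every successor in Z. Z1 = {n0, n2}; Z2 = {n0, n2, n3}; fixed.
Sat(A[p U r]) = {n0, n2, n3}
EF A[p U r]: least fixpoint, start Z0 = {n0, n2, n3}, add states with some successor in Z. Z1 = {n0, n2, n3, n4}; fixed.
Sat(EF A[p U r]) = {n0, n2, n3, n4}
|Sat(EF A[p U r])| = |{n0, n2, n3, n4}| = 4.

4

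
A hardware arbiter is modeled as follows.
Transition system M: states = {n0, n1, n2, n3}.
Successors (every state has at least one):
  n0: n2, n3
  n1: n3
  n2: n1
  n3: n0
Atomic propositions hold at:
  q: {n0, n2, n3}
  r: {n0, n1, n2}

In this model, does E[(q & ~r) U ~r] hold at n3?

Sat(~r) = {n3}
Sat(q & ~r) = {n3}
E[(q & ~r) U ~r]: least fixpoint, start Z0 = Sat(~r) = {n3}, add states in Sat(q & ~r) with some successor in Z. Already a fixed point.
Sat(E[(q & ~r) U ~r]) = {n3}
n3 ∈ Sat(E[(q & ~r) U ~r]) = {n3}, so the formula holds at n3.

Yes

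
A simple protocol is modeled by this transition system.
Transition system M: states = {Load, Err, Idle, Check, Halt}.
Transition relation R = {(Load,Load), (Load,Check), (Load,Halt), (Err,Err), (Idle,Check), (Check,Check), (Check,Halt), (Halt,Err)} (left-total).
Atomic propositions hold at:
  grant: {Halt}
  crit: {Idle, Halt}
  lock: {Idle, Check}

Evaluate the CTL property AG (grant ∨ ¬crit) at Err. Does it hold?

Sat(¬crit) = {Load, Err, Check}
Sat(grant ∨ ¬crit) = {Load, Err, Check, Halt}
AG (grant ∨ ¬crit): greatest fixpoint, start Z0 = {Load, Err, Check, Halt}, keep only states in Sat with every successor in Z. Already a fixed point.
Sat(AG (grant ∨ ¬crit)) = {Load, Err, Check, Halt}
Err ∈ Sat(AG (grant ∨ ¬crit)) = {Load, Err, Check, Halt}, so the formula holds at Err.

Yes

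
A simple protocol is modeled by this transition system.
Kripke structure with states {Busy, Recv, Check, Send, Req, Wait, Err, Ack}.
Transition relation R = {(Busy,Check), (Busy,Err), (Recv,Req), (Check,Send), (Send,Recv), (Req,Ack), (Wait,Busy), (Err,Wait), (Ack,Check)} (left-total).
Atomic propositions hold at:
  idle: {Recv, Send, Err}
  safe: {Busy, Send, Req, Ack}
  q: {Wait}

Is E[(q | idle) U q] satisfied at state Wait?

Yes

Sat(q | idle) = {Recv, Send, Wait, Err}
E[(q | idle) U q]: least fixpoint, start Z0 = Sat(q) = {Wait}, add states in Sat(q | idle) with some successor in Z. Z1 = {Wait, Err}; fixed.
Sat(E[(q | idle) U q]) = {Wait, Err}
Wait ∈ Sat(E[(q | idle) U q]) = {Wait, Err}, so the formula holds at Wait.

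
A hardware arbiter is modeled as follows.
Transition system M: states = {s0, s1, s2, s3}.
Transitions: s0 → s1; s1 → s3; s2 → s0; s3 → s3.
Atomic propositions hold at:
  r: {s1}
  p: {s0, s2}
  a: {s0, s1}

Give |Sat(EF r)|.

3

EF r: least fixpoint, start Z0 = {s1}, add states with some successor in Z. Z1 = {s0, s1}; Z2 = {s0, s1, s2}; fixed.
Sat(EF r) = {s0, s1, s2}
|Sat(EF r)| = |{s0, s1, s2}| = 3.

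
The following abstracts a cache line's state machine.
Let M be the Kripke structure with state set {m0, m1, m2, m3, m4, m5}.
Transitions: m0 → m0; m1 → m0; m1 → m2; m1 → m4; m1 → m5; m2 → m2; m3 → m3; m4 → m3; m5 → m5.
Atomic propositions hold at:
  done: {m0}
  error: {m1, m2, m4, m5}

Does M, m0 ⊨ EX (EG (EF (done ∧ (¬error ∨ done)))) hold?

Sat(¬error) = {m0, m3}
Sat(¬error ∨ done) = {m0, m3}
Sat(done ∧ (¬error ∨ done)) = {m0}
EF (done ∧ (¬error ∨ done)): least fixpoint, start Z0 = {m0}, add states with some successor in Z. Z1 = {m0, m1}; fixed.
Sat(EF (done ∧ (¬error ∨ done))) = {m0, m1}
EG (EF (done ∧ (¬error ∨ done))): greatest fixpoint, start Z0 = {m0, m1}, keep only states in Sat with some successor in Z. Already a fixed point.
Sat(EG (EF (done ∧ (¬error ∨ done)))) = {m0, m1}
Sat(EX (EG (EF (done ∧ (¬error ∨ done))))) = {s : some successor in {m0, m1}} = {m0, m1}
m0 ∈ Sat(EX (EG (EF (done ∧ (¬error ∨ done))))) = {m0, m1}, so the formula holds at m0.

Yes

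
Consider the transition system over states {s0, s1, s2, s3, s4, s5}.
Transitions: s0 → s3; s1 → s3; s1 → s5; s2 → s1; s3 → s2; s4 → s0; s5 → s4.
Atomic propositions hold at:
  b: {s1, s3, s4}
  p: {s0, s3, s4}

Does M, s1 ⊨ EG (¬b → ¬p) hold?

Sat(¬b) = {s0, s2, s5}
Sat(¬p) = {s1, s2, s5}
Sat(¬b → ¬p) = {s1, s2, s3, s4, s5}
EG (¬b → ¬p): greatest fixpoint, start Z0 = {s1, s2, s3, s4, s5}, keep only states in Sat with some successor in Z. Z1 = {s1, s2, s3, s5}; Z2 = {s1, s2, s3}; fixed.
Sat(EG (¬b → ¬p)) = {s1, s2, s3}
s1 ∈ Sat(EG (¬b → ¬p)) = {s1, s2, s3}, so the formula holds at s1.

Yes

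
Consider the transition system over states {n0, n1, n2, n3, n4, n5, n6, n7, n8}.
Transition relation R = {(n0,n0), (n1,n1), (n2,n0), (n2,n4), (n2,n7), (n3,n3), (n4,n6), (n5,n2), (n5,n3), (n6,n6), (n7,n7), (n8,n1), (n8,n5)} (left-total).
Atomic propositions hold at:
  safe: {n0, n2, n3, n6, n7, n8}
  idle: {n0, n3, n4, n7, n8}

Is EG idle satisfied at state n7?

EG idle: greatest fixpoint, start Z0 = {n0, n3, n4, n7, n8}, keep only states in Sat with some successor in Z. Z1 = {n0, n3, n7}; fixed.
Sat(EG idle) = {n0, n3, n7}
n7 ∈ Sat(EG idle) = {n0, n3, n7}, so the formula holds at n7.

Yes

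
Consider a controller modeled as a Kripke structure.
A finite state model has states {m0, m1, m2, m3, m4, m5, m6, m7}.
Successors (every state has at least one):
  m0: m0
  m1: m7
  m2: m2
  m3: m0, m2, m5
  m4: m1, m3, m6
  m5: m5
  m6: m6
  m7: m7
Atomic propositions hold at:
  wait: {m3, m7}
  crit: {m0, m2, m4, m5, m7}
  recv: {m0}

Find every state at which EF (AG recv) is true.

AG recv: greatest fixpoint, start Z0 = {m0}, keep only states in Sat with every successor in Z. Already a fixed point.
Sat(AG recv) = {m0}
EF (AG recv): least fixpoint, start Z0 = {m0}, add states with some successor in Z. Z1 = {m0, m3}; Z2 = {m0, m3, m4}; fixed.
Sat(EF (AG recv)) = {m0, m3, m4}

{m0, m3, m4}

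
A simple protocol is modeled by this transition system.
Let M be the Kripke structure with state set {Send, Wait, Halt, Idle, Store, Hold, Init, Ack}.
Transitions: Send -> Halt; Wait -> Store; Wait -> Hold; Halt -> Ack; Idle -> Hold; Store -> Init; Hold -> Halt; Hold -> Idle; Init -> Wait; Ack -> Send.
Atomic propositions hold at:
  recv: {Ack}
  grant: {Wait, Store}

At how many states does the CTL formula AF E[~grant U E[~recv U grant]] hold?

Sat(~grant) = {Send, Halt, Idle, Hold, Init, Ack}
Sat(~recv) = {Send, Wait, Halt, Idle, Store, Hold, Init}
E[~recv U grant]: least fixpoint, start Z0 = Sat(grant) = {Wait, Store}, add states in Sat(~recv) with some successor in Z. Z1 = {Wait, Store, Init}; fixed.
Sat(E[~recv U grant]) = {Wait, Store, Init}
E[~grant U E[~recv U grant]]: least fixpoint, start Z0 = Sat(E[~recv U grant]) = {Wait, Store, Init}, add states in Sat(~grant) with some successor in Z. Already a fixed point.
Sat(E[~grant U E[~recv U grant]]) = {Wait, Store, Init}
AF E[~grant U E[~recv U grant]]: least fixpoint, start Z0 = {Wait, Store, Init}, add states with every successor in Z. Already a fixed point.
Sat(AF E[~grant U E[~recv U grant]]) = {Wait, Store, Init}
|Sat(AF E[~grant U E[~recv U grant]])| = |{Wait, Store, Init}| = 3.

3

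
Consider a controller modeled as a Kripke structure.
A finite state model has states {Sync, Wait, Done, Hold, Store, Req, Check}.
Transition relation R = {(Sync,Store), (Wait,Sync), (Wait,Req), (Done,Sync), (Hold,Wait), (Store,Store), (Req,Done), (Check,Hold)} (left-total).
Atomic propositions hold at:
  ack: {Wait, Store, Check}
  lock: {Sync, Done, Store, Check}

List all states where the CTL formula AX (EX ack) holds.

{Sync, Done, Store, Check}

Sat(EX ack) = {s : some successor in {Wait, Store, Check}} = {Sync, Hold, Store}
Sat(AX (EX ack)) = {s : every successor in {Sync, Hold, Store}} = {Sync, Done, Store, Check}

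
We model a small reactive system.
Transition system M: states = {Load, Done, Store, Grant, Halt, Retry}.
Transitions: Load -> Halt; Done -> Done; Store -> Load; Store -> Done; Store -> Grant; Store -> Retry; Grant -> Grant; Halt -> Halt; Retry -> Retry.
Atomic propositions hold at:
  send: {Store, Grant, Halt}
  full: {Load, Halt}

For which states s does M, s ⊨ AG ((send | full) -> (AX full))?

Sat(send | full) = {Load, Store, Grant, Halt}
Sat(AX full) = {s : every successor in {Load, Halt}} = {Load, Halt}
Sat((send | full) -> (AX full)) = {Load, Done, Halt, Retry}
AG ((send | full) -> (AX full)): greatest fixpoint, start Z0 = {Load, Done, Halt, Retry}, keep only states in Sat with every successor in Z. Already a fixed point.
Sat(AG ((send | full) -> (AX full))) = {Load, Done, Halt, Retry}

{Load, Done, Halt, Retry}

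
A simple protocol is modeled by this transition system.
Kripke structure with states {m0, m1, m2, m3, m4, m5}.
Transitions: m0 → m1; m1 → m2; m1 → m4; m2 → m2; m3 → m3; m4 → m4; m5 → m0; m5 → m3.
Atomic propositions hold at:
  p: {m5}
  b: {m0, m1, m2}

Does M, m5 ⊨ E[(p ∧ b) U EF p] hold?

Yes

Sat(p ∧ b) = ∅
EF p: least fixpoint, start Z0 = {m5}, add states with some successor in Z. Already a fixed point.
Sat(EF p) = {m5}
E[(p ∧ b) U EF p]: least fixpoint, start Z0 = Sat(EF p) = {m5}, add states in Sat(p ∧ b) with some successor in Z. Already a fixed point.
Sat(E[(p ∧ b) U EF p]) = {m5}
m5 ∈ Sat(E[(p ∧ b) U EF p]) = {m5}, so the formula holds at m5.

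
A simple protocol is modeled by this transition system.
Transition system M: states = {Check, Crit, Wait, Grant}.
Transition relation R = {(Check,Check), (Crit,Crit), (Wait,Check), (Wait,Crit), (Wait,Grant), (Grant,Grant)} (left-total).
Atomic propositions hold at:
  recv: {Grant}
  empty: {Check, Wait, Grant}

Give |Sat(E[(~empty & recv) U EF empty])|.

Sat(~empty) = {Crit}
Sat(~empty & recv) = ∅
EF empty: least fixpoint, start Z0 = {Check, Wait, Grant}, add states with some successor in Z. Already a fixed point.
Sat(EF empty) = {Check, Wait, Grant}
E[(~empty & recv) U EF empty]: least fixpoint, start Z0 = Sat(EF empty) = {Check, Wait, Grant}, add states in Sat(~empty & recv) with some successor in Z. Already a fixed point.
Sat(E[(~empty & recv) U EF empty]) = {Check, Wait, Grant}
|Sat(E[(~empty & recv) U EF empty])| = |{Check, Wait, Grant}| = 3.

3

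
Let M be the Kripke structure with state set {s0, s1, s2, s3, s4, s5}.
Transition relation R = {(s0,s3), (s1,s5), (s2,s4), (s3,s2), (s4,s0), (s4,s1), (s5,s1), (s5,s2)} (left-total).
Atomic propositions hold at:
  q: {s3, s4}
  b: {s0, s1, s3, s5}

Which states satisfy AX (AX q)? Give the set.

Sat(AX q) = {s : every successor in {s3, s4}} = {s0, s2}
Sat(AX (AX q)) = {s : every successor in {s0, s2}} = {s3}

{s3}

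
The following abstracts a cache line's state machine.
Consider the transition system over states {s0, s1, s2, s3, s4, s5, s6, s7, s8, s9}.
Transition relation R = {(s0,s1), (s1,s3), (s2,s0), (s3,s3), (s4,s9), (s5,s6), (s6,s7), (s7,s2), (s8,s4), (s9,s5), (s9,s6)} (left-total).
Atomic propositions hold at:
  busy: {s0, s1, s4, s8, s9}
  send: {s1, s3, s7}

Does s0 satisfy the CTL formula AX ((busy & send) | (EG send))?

Yes

Sat(busy & send) = {s1}
EG send: greatest fixpoint, start Z0 = {s1, s3, s7}, keep only states in Sat with some successor in Z. Z1 = {s1, s3}; fixed.
Sat(EG send) = {s1, s3}
Sat((busy & send) | (EG send)) = {s1, s3}
Sat(AX ((busy & send) | (EG send))) = {s : every successor in {s1, s3}} = {s0, s1, s3}
s0 ∈ Sat(AX ((busy & send) | (EG send))) = {s0, s1, s3}, so the formula holds at s0.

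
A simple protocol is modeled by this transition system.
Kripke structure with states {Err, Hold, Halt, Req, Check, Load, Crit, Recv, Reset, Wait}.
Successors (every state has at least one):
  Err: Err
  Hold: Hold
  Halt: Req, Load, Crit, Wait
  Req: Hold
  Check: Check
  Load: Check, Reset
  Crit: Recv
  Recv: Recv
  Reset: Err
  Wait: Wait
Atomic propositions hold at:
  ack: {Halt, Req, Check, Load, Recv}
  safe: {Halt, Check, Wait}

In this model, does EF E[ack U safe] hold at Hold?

E[ack U safe]: least fixpoint, start Z0 = Sat(safe) = {Halt, Check, Wait}, add states in Sat(ack) with some successor in Z. Z1 = {Halt, Check, Load, Wait}; fixed.
Sat(E[ack U safe]) = {Halt, Check, Load, Wait}
EF E[ack U safe]: least fixpoint, start Z0 = {Halt, Check, Load, Wait}, add states with some successor in Z. Already a fixed point.
Sat(EF E[ack U safe]) = {Halt, Check, Load, Wait}
Hold ∉ Sat(EF E[ack U safe]) = {Halt, Check, Load, Wait}, so the formula does not hold at Hold.

No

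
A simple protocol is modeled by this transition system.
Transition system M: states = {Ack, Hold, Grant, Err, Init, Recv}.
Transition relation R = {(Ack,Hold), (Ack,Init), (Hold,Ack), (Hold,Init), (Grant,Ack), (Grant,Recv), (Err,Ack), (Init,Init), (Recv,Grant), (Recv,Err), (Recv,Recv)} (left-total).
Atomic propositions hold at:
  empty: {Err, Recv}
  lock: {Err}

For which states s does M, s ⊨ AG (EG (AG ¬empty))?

{Ack, Hold, Init}

Sat(¬empty) = {Ack, Hold, Grant, Init}
AG ¬empty: greatest fixpoint, start Z0 = {Ack, Hold, Grant, Init}, keep only states in Sat with every successor in Z. Z1 = {Ack, Hold, Init}; fixed.
Sat(AG ¬empty) = {Ack, Hold, Init}
EG (AG ¬empty): greatest fixpoint, start Z0 = {Ack, Hold, Init}, keep only states in Sat with some successor in Z. Already a fixed point.
Sat(EG (AG ¬empty)) = {Ack, Hold, Init}
AG (EG (AG ¬empty)): greatest fixpoint, start Z0 = {Ack, Hold, Init}, keep only states in Sat with every successor in Z. Already a fixed point.
Sat(AG (EG (AG ¬empty))) = {Ack, Hold, Init}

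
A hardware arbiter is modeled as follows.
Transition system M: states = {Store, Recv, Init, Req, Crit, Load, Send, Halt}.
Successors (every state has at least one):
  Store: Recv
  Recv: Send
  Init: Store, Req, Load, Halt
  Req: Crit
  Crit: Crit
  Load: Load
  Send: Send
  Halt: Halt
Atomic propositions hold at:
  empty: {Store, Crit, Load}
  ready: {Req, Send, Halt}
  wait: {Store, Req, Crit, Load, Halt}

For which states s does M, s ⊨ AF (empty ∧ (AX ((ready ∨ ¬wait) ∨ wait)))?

{Store, Req, Crit, Load}

Sat(¬wait) = {Recv, Init, Send}
Sat(ready ∨ ¬wait) = {Recv, Init, Req, Send, Halt}
Sat((ready ∨ ¬wait) ∨ wait) = {Store, Recv, Init, Req, Crit, Load, Send, Halt}
Sat(AX ((ready ∨ ¬wait) ∨ wait)) = {s : every successor in {Store, Recv, Init, Req, Crit, Load, Send, Halt}} = {Store, Recv, Init, Req, Crit, Load, Send, Halt}
Sat(empty ∧ (AX ((ready ∨ ¬wait) ∨ wait))) = {Store, Crit, Load}
AF (empty ∧ (AX ((ready ∨ ¬wait) ∨ wait))): least fixpoint, start Z0 = {Store, Crit, Load}, add states with every successor in Z. Z1 = {Store, Req, Crit, Load}; fixed.
Sat(AF (empty ∧ (AX ((ready ∨ ¬wait) ∨ wait)))) = {Store, Req, Crit, Load}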